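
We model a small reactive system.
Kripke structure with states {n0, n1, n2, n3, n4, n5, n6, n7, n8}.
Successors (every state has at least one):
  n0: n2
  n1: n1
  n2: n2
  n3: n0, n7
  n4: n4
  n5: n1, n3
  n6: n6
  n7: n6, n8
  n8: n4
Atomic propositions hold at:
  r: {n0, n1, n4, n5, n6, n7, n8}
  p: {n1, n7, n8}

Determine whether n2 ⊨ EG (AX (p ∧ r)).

Sat(p ∧ r) = {n1, n7, n8}
Sat(AX (p ∧ r)) = {s : every successor in {n1, n7, n8}} = {n1}
EG (AX (p ∧ r)): greatest fixpoint, start Z0 = {n1}, keep only states in Sat with some successor in Z. Already a fixed point.
Sat(EG (AX (p ∧ r))) = {n1}
n2 ∉ Sat(EG (AX (p ∧ r))) = {n1}, so the formula does not hold at n2.

No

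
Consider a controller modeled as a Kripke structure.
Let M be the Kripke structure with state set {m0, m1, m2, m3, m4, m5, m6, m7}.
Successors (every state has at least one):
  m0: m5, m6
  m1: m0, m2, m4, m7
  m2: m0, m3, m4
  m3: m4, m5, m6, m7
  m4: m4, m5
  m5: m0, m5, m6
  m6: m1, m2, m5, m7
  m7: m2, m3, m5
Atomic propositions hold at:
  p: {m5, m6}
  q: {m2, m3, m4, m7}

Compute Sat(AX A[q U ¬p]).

Sat(¬p) = {m0, m1, m2, m3, m4, m7}
A[q U ¬p]: least fixpoint, start Z0 = Sat(¬p) = {m0, m1, m2, m3, m4, m7}, add states in Sat(q) with every successor in Z. Already a fixed point.
Sat(A[q U ¬p]) = {m0, m1, m2, m3, m4, m7}
Sat(AX A[q U ¬p]) = {s : every successor in {m0, m1, m2, m3, m4, m7}} = {m1, m2}

{m1, m2}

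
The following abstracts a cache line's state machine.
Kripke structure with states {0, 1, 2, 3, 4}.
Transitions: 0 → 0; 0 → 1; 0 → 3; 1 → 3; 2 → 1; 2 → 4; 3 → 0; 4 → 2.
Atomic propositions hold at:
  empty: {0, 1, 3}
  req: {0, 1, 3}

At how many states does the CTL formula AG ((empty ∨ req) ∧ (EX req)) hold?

Sat(empty ∨ req) = {0, 1, 3}
Sat(EX req) = {s : some successor in {0, 1, 3}} = {0, 1, 2, 3}
Sat((empty ∨ req) ∧ (EX req)) = {0, 1, 3}
AG ((empty ∨ req) ∧ (EX req)): greatest fixpoint, start Z0 = {0, 1, 3}, keep only states in Sat with every successor in Z. Already a fixed point.
Sat(AG ((empty ∨ req) ∧ (EX req))) = {0, 1, 3}
|Sat(AG ((empty ∨ req) ∧ (EX req)))| = |{0, 1, 3}| = 3.

3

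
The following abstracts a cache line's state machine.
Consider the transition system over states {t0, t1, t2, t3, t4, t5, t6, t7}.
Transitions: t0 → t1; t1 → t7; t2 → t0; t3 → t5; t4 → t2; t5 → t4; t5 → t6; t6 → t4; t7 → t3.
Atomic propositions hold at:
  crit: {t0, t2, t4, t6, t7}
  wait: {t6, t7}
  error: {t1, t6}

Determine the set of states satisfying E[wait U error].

E[wait U error]: least fixpoint, start Z0 = Sat(error) = {t1, t6}, add states in Sat(wait) with some successor in Z. Already a fixed point.
Sat(E[wait U error]) = {t1, t6}

{t1, t6}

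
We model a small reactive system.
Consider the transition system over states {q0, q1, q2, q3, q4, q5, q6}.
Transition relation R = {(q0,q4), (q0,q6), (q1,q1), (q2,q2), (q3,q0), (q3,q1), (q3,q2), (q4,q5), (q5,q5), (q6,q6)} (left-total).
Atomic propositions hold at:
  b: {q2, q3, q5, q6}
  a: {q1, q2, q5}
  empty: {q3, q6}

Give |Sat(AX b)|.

4

Sat(AX b) = {s : every successor in {q2, q3, q5, q6}} = {q2, q4, q5, q6}
|Sat(AX b)| = |{q2, q4, q5, q6}| = 4.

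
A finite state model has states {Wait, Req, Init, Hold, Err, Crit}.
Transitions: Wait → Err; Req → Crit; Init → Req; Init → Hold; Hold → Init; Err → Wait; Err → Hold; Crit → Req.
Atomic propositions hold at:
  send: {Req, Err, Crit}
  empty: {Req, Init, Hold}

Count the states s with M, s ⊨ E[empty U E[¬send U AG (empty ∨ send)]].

4

Sat(¬send) = {Wait, Init, Hold}
Sat(empty ∨ send) = {Req, Init, Hold, Err, Crit}
AG (empty ∨ send): greatest fixpoint, start Z0 = {Req, Init, Hold, Err, Crit}, keep only states in Sat with every successor in Z. Z1 = {Req, Init, Hold, Crit}; fixed.
Sat(AG (empty ∨ send)) = {Req, Init, Hold, Crit}
E[¬send U AG (empty ∨ send)]: least fixpoint, start Z0 = Sat(AG (empty ∨ send)) = {Req, Init, Hold, Crit}, add states in Sat(¬send) with some successor in Z. Already a fixed point.
Sat(E[¬send U AG (empty ∨ send)]) = {Req, Init, Hold, Crit}
E[empty U E[¬send U AG (empty ∨ send)]]: least fixpoint, start Z0 = Sat(E[¬send U AG (empty ∨ send)]) = {Req, Init, Hold, Crit}, add states in Sat(empty) with some successor in Z. Already a fixed point.
Sat(E[empty U E[¬send U AG (empty ∨ send)]]) = {Req, Init, Hold, Crit}
|Sat(E[empty U E[¬send U AG (empty ∨ send)]])| = |{Req, Init, Hold, Crit}| = 4.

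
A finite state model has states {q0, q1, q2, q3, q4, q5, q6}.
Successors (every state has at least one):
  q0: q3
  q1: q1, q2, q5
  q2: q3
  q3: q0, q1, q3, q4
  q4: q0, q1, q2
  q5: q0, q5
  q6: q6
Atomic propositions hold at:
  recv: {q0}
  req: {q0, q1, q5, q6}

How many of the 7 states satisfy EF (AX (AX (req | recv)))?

1

Sat(req | recv) = {q0, q1, q5, q6}
Sat(AX (req | recv)) = {s : every successor in {q0, q1, q5, q6}} = {q5, q6}
Sat(AX (AX (req | recv))) = {s : every successor in {q5, q6}} = {q6}
EF (AX (AX (req | recv))): least fixpoint, start Z0 = {q6}, add states with some successor in Z. Already a fixed point.
Sat(EF (AX (AX (req | recv)))) = {q6}
|Sat(EF (AX (AX (req | recv))))| = |{q6}| = 1.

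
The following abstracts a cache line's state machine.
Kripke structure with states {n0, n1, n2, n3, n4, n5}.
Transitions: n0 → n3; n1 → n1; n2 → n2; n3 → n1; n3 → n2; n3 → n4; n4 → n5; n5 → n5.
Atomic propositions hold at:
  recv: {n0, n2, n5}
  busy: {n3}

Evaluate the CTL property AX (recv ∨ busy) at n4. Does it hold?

Yes

Sat(recv ∨ busy) = {n0, n2, n3, n5}
Sat(AX (recv ∨ busy)) = {s : every successor in {n0, n2, n3, n5}} = {n0, n2, n4, n5}
n4 ∈ Sat(AX (recv ∨ busy)) = {n0, n2, n4, n5}, so the formula holds at n4.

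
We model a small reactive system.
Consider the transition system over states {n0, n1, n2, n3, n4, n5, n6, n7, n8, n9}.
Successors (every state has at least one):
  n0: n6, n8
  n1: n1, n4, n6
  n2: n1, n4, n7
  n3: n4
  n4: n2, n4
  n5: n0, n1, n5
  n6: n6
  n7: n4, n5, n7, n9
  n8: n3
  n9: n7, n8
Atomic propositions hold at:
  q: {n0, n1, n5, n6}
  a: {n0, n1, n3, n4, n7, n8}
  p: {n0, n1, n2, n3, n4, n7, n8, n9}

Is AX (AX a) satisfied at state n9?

Sat(AX a) = {s : every successor in {n0, n1, n3, n4, n7, n8}} = {n2, n3, n8, n9}
Sat(AX (AX a)) = {s : every successor in {n2, n3, n8, n9}} = {n8}
n9 ∉ Sat(AX (AX a)) = {n8}, so the formula does not hold at n9.

No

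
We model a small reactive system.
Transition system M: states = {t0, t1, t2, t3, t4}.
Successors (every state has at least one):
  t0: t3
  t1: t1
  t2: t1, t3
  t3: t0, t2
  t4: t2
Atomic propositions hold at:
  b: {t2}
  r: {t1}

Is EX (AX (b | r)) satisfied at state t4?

Sat(b | r) = {t1, t2}
Sat(AX (b | r)) = {s : every successor in {t1, t2}} = {t1, t4}
Sat(EX (AX (b | r))) = {s : some successor in {t1, t4}} = {t1, t2}
t4 ∉ Sat(EX (AX (b | r))) = {t1, t2}, so the formula does not hold at t4.

No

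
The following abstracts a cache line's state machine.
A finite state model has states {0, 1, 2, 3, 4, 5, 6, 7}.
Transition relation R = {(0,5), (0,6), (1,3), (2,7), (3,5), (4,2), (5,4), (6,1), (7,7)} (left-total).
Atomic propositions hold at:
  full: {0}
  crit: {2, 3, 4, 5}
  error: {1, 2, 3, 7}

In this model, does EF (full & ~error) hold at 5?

Sat(~error) = {0, 4, 5, 6}
Sat(full & ~error) = {0}
EF (full & ~error): least fixpoint, start Z0 = {0}, add states with some successor in Z. Already a fixed point.
Sat(EF (full & ~error)) = {0}
5 ∉ Sat(EF (full & ~error)) = {0}, so the formula does not hold at 5.

No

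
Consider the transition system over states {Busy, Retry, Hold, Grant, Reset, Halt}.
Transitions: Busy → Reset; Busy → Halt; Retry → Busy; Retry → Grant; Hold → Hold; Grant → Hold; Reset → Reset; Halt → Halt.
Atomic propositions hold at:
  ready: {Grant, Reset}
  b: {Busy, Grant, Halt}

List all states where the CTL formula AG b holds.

{Halt}

AG b: greatest fixpoint, start Z0 = {Busy, Grant, Halt}, keep only states in Sat with every successor in Z. Z1 = {Halt}; fixed.
Sat(AG b) = {Halt}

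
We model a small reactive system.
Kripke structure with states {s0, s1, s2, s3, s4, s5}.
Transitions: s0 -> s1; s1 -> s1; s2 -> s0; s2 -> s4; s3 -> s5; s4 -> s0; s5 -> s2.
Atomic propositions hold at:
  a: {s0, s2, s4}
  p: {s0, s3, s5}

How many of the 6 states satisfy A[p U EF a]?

EF a: least fixpoint, start Z0 = {s0, s2, s4}, add states with some successor in Z. Z1 = {s0, s2, s4, s5}; Z2 = {s0, s2, s3, s4, s5}; fixed.
Sat(EF a) = {s0, s2, s3, s4, s5}
A[p U EF a]: least fixpoint, start Z0 = Sat(EF a) = {s0, s2, s3, s4, s5}, add states in Sat(p) with every successor in Z. Already a fixed point.
Sat(A[p U EF a]) = {s0, s2, s3, s4, s5}
|Sat(A[p U EF a])| = |{s0, s2, s3, s4, s5}| = 5.

5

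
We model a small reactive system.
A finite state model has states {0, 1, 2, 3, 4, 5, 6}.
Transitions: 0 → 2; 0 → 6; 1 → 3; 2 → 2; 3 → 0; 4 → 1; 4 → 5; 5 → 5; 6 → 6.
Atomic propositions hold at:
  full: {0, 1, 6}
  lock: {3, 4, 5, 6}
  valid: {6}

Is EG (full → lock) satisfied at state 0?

No

Sat(full → lock) = {2, 3, 4, 5, 6}
EG (full → lock): greatest fixpoint, start Z0 = {2, 3, 4, 5, 6}, keep only states in Sat with some successor in Z. Z1 = {2, 4, 5, 6}; fixed.
Sat(EG (full → lock)) = {2, 4, 5, 6}
0 ∉ Sat(EG (full → lock)) = {2, 4, 5, 6}, so the formula does not hold at 0.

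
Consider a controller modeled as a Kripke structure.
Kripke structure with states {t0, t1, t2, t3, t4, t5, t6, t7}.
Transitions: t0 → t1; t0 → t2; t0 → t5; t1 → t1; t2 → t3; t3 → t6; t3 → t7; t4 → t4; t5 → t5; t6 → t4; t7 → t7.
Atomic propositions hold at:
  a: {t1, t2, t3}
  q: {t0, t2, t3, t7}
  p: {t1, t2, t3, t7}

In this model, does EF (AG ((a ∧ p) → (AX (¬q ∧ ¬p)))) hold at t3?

Sat(a ∧ p) = {t1, t2, t3}
Sat(¬q) = {t1, t4, t5, t6}
Sat(¬p) = {t0, t4, t5, t6}
Sat(¬q ∧ ¬p) = {t4, t5, t6}
Sat(AX (¬q ∧ ¬p)) = {s : every successor in {t4, t5, t6}} = {t4, t5, t6}
Sat((a ∧ p) → (AX (¬q ∧ ¬p))) = {t0, t4, t5, t6, t7}
AG ((a ∧ p) → (AX (¬q ∧ ¬p))): greatest fixpoint, start Z0 = {t0, t4, t5, t6, t7}, keep only states in Sat with every successor in Z. Z1 = {t4, t5, t6, t7}; fixed.
Sat(AG ((a ∧ p) → (AX (¬q ∧ ¬p)))) = {t4, t5, t6, t7}
EF (AG ((a ∧ p) → (AX (¬q ∧ ¬p)))): least fixpoint, start Z0 = {t4, t5, t6, t7}, add states with some successor in Z. Z1 = {t0, t3, t4, t5, t6, t7}; Z2 = {t0, t2, t3, t4, t5, t6, t7}; fixed.
Sat(EF (AG ((a ∧ p) → (AX (¬q ∧ ¬p))))) = {t0, t2, t3, t4, t5, t6, t7}
t3 ∈ Sat(EF (AG ((a ∧ p) → (AX (¬q ∧ ¬p))))) = {t0, t2, t3, t4, t5, t6, t7}, so the formula holds at t3.

Yes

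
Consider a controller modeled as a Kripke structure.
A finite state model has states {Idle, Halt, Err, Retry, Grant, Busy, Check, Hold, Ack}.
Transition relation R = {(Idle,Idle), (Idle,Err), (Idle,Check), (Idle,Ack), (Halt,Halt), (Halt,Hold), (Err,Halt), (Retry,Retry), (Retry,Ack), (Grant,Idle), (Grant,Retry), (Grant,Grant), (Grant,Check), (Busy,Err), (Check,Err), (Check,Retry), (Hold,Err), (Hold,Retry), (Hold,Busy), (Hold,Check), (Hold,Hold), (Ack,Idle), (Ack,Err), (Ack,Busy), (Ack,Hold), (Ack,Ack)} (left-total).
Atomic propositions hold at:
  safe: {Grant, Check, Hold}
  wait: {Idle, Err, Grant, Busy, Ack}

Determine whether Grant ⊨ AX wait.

Sat(AX wait) = {s : every successor in {Idle, Err, Grant, Busy, Ack}} = {Busy}
Grant ∉ Sat(AX wait) = {Busy}, so the formula does not hold at Grant.

No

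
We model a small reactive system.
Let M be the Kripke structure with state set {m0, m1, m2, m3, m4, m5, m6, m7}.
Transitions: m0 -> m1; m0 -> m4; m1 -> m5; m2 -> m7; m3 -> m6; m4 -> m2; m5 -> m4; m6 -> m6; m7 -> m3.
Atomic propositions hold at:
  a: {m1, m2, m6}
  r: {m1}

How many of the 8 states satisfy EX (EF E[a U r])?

E[a U r]: least fixpoint, start Z0 = Sat(r) = {m1}, add states in Sat(a) with some successor in Z. Already a fixed point.
Sat(E[a U r]) = {m1}
EF E[a U r]: least fixpoint, start Z0 = {m1}, add states with some successor in Z. Z1 = {m0, m1}; fixed.
Sat(EF E[a U r]) = {m0, m1}
Sat(EX (EF E[a U r])) = {s : some successor in {m0, m1}} = {m0}
|Sat(EX (EF E[a U r]))| = |{m0}| = 1.

1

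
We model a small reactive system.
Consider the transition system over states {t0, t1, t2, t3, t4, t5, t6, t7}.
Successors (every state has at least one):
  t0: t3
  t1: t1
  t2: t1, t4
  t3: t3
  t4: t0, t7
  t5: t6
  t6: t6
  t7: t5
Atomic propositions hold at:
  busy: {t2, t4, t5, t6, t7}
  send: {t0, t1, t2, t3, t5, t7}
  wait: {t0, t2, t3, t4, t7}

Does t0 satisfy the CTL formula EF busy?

No

EF busy: least fixpoint, start Z0 = {t2, t4, t5, t6, t7}, add states with some successor in Z. Already a fixed point.
Sat(EF busy) = {t2, t4, t5, t6, t7}
t0 ∉ Sat(EF busy) = {t2, t4, t5, t6, t7}, so the formula does not hold at t0.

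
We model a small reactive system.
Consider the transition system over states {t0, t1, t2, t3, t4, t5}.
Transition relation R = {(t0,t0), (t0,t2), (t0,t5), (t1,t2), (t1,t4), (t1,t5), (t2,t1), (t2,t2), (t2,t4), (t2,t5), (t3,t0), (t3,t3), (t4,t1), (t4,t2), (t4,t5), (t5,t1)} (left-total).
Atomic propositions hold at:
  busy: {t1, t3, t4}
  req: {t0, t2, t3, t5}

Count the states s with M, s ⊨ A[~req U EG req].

3

Sat(~req) = {t1, t4}
EG req: greatest fixpoint, start Z0 = {t0, t2, t3, t5}, keep only states in Sat with some successor in Z. Z1 = {t0, t2, t3}; fixed.
Sat(EG req) = {t0, t2, t3}
A[~req U EG req]: least fixpoint, start Z0 = Sat(EG req) = {t0, t2, t3}, add states in Sat(~req) with every successor in Z. Already a fixed point.
Sat(A[~req U EG req]) = {t0, t2, t3}
|Sat(A[~req U EG req])| = |{t0, t2, t3}| = 3.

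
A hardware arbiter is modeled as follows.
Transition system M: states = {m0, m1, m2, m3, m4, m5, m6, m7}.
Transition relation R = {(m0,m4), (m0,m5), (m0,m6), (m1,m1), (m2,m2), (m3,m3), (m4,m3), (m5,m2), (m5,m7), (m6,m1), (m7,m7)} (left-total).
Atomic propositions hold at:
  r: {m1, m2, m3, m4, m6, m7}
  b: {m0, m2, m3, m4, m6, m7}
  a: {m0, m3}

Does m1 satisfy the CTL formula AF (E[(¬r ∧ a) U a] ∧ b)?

Sat(¬r) = {m0, m5}
Sat(¬r ∧ a) = {m0}
E[(¬r ∧ a) U a]: least fixpoint, start Z0 = Sat(a) = {m0, m3}, add states in Sat(¬r ∧ a) with some successor in Z. Already a fixed point.
Sat(E[(¬r ∧ a) U a]) = {m0, m3}
Sat(E[(¬r ∧ a) U a] ∧ b) = {m0, m3}
AF (E[(¬r ∧ a) U a] ∧ b): least fixpoint, start Z0 = {m0, m3}, add states with every successor in Z. Z1 = {m0, m3, m4}; fixed.
Sat(AF (E[(¬r ∧ a) U a] ∧ b)) = {m0, m3, m4}
m1 ∉ Sat(AF (E[(¬r ∧ a) U a] ∧ b)) = {m0, m3, m4}, so the formula does not hold at m1.

No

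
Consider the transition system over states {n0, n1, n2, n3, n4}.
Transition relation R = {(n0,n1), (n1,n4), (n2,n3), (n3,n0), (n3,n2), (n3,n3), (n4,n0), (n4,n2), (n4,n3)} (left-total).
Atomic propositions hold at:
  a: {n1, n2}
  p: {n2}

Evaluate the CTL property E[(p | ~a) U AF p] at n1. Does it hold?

Sat(~a) = {n0, n3, n4}
Sat(p | ~a) = {n0, n2, n3, n4}
AF p: least fixpoint, start Z0 = {n2}, add states with every successor in Z. Already a fixed point.
Sat(AF p) = {n2}
E[(p | ~a) U AF p]: least fixpoint, start Z0 = Sat(AF p) = {n2}, add states in Sat(p | ~a) with some successor in Z. Z1 = {n2, n3, n4}; fixed.
Sat(E[(p | ~a) U AF p]) = {n2, n3, n4}
n1 ∉ Sat(E[(p | ~a) U AF p]) = {n2, n3, n4}, so the formula does not hold at n1.

No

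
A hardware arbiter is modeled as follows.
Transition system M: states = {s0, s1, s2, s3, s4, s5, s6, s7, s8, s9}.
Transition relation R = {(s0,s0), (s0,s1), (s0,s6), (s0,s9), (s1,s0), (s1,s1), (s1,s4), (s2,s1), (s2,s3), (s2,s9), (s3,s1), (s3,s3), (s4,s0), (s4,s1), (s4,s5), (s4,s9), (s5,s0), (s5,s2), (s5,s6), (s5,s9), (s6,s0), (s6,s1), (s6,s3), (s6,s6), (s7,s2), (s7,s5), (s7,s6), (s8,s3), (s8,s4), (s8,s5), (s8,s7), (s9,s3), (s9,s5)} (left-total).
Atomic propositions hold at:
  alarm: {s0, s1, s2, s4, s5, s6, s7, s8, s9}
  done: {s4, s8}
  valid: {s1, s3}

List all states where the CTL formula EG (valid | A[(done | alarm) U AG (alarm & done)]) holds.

{s1, s3}

Sat(done | alarm) = {s0, s1, s2, s4, s5, s6, s7, s8, s9}
Sat(alarm & done) = {s4, s8}
AG (alarm & done): greatest fixpoint, start Z0 = {s4, s8}, keep only states in Sat with every successor in Z. Z1 = ∅; fixed.
Sat(AG (alarm & done)) = ∅
A[(done | alarm) U AG (alarm & done)]: least fixpoint, start Z0 = Sat(AG (alarm & done)) = ∅, add states in Sat(done | alarm) with every successor in Z. Already a fixed point.
Sat(A[(done | alarm) U AG (alarm & done)]) = ∅
Sat(valid | A[(done | alarm) U AG (alarm & done)]) = {s1, s3}
EG (valid | A[(done | alarm) U AG (alarm & done)]): greatest fixpoint, start Z0 = {s1, s3}, keep only states in Sat with some successor in Z. Already a fixed point.
Sat(EG (valid | A[(done | alarm) U AG (alarm & done)])) = {s1, s3}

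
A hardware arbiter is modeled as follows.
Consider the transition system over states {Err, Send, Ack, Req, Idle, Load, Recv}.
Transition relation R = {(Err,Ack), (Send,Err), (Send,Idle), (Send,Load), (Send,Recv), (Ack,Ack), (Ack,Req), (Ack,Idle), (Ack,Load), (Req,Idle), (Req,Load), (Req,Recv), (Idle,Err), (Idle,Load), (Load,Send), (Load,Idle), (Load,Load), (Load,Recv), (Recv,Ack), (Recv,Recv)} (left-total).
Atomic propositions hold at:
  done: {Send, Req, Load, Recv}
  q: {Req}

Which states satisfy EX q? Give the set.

Sat(EX q) = {s : some successor in {Req}} = {Ack}

{Ack}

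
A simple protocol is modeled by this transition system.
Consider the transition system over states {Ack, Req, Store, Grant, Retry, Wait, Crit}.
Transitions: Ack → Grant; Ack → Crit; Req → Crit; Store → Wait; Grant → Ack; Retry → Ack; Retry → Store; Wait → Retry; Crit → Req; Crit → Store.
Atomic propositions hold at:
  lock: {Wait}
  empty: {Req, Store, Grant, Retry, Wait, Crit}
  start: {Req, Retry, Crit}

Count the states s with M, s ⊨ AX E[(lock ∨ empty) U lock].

4

Sat(lock ∨ empty) = {Req, Store, Grant, Retry, Wait, Crit}
E[(lock ∨ empty) U lock]: least fixpoint, start Z0 = Sat(lock) = {Wait}, add states in Sat(lock ∨ empty) with some successor in Z. Z1 = {Store, Wait}; Z2 = {Store, Retry, Wait, Crit}; Z3 = {Req, Store, Retry, Wait, Crit}; fixed.
Sat(E[(lock ∨ empty) U lock]) = {Req, Store, Retry, Wait, Crit}
Sat(AX E[(lock ∨ empty) U lock]) = {s : every successor in {Req, Store, Retry, Wait, Crit}} = {Req, Store, Wait, Crit}
|Sat(AX E[(lock ∨ empty) U lock])| = |{Req, Store, Wait, Crit}| = 4.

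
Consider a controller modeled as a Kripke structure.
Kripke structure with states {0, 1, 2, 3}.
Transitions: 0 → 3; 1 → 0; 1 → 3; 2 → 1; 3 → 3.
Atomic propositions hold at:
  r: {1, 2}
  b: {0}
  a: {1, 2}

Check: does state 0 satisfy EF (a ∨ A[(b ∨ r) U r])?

No

Sat(b ∨ r) = {0, 1, 2}
A[(b ∨ r) U r]: least fixpoint, start Z0 = Sat(r) = {1, 2}, add states in Sat(b ∨ r) with every successor in Z. Already a fixed point.
Sat(A[(b ∨ r) U r]) = {1, 2}
Sat(a ∨ A[(b ∨ r) U r]) = {1, 2}
EF (a ∨ A[(b ∨ r) U r]): least fixpoint, start Z0 = {1, 2}, add states with some successor in Z. Already a fixed point.
Sat(EF (a ∨ A[(b ∨ r) U r])) = {1, 2}
0 ∉ Sat(EF (a ∨ A[(b ∨ r) U r])) = {1, 2}, so the formula does not hold at 0.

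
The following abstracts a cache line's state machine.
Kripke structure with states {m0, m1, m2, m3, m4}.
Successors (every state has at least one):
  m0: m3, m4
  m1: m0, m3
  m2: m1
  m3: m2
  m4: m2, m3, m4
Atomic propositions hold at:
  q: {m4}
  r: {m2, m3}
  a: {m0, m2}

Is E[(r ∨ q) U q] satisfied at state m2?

No

Sat(r ∨ q) = {m2, m3, m4}
E[(r ∨ q) U q]: least fixpoint, start Z0 = Sat(q) = {m4}, add states in Sat(r ∨ q) with some successor in Z. Already a fixed point.
Sat(E[(r ∨ q) U q]) = {m4}
m2 ∉ Sat(E[(r ∨ q) U q]) = {m4}, so the formula does not hold at m2.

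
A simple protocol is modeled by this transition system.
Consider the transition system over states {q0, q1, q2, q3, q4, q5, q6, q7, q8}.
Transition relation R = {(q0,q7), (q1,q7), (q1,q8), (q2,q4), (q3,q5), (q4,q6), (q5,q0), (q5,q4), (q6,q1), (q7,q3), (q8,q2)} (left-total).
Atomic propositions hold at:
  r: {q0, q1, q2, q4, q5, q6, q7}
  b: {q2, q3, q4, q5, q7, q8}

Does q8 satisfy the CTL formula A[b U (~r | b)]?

Yes

Sat(~r) = {q3, q8}
Sat(~r | b) = {q2, q3, q4, q5, q7, q8}
A[b U (~r | b)]: least fixpoint, start Z0 = Sat((~r | b)) = {q2, q3, q4, q5, q7, q8}, add states in Sat(b) with every successor in Z. Already a fixed point.
Sat(A[b U (~r | b)]) = {q2, q3, q4, q5, q7, q8}
q8 ∈ Sat(A[b U (~r | b)]) = {q2, q3, q4, q5, q7, q8}, so the formula holds at q8.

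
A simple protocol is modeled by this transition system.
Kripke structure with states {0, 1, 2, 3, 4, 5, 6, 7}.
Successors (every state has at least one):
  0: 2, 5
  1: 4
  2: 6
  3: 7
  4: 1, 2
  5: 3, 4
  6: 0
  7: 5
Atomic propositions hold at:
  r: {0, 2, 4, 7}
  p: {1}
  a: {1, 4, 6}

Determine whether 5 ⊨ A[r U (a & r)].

No

Sat(a & r) = {4}
A[r U (a & r)]: least fixpoint, start Z0 = Sat((a & r)) = {4}, add states in Sat(r) with every successor in Z. Already a fixed point.
Sat(A[r U (a & r)]) = {4}
5 ∉ Sat(A[r U (a & r)]) = {4}, so the formula does not hold at 5.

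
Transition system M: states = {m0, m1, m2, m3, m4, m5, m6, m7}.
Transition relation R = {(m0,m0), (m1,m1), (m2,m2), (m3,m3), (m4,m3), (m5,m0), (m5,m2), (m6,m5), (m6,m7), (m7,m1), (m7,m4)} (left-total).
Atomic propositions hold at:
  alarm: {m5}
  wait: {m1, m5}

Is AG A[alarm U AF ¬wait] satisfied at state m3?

Yes

Sat(¬wait) = {m0, m2, m3, m4, m6, m7}
AF ¬wait: least fixpoint, start Z0 = {m0, m2, m3, m4, m6, m7}, add states with every successor in Z. Z1 = {m0, m2, m3, m4, m5, m6, m7}; fixed.
Sat(AF ¬wait) = {m0, m2, m3, m4, m5, m6, m7}
A[alarm U AF ¬wait]: least fixpoint, start Z0 = Sat(AF ¬wait) = {m0, m2, m3, m4, m5, m6, m7}, add states in Sat(alarm) with every successor in Z. Already a fixed point.
Sat(A[alarm U AF ¬wait]) = {m0, m2, m3, m4, m5, m6, m7}
AG A[alarm U AF ¬wait]: greatest fixpoint, start Z0 = {m0, m2, m3, m4, m5, m6, m7}, keep only states in Sat with every successor in Z. Z1 = {m0, m2, m3, m4, m5, m6}; Z2 = {m0, m2, m3, m4, m5}; fixed.
Sat(AG A[alarm U AF ¬wait]) = {m0, m2, m3, m4, m5}
m3 ∈ Sat(AG A[alarm U AF ¬wait]) = {m0, m2, m3, m4, m5}, so the formula holds at m3.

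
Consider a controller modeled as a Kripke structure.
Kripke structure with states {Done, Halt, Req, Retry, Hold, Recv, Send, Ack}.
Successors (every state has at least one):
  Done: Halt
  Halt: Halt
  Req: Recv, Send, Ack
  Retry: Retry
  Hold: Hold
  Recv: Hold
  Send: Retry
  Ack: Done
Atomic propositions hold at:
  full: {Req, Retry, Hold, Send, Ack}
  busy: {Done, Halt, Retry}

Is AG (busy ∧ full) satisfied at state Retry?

Yes

Sat(busy ∧ full) = {Retry}
AG (busy ∧ full): greatest fixpoint, start Z0 = {Retry}, keep only states in Sat with every successor in Z. Already a fixed point.
Sat(AG (busy ∧ full)) = {Retry}
Retry ∈ Sat(AG (busy ∧ full)) = {Retry}, so the formula holds at Retry.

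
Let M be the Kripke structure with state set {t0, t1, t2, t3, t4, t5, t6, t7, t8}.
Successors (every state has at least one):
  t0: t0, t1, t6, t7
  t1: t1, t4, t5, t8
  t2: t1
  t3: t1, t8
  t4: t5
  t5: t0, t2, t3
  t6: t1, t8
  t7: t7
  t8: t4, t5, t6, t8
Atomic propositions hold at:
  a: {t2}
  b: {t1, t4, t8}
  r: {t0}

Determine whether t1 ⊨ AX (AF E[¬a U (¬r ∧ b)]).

Sat(¬a) = {t0, t1, t3, t4, t5, t6, t7, t8}
Sat(¬r) = {t1, t2, t3, t4, t5, t6, t7, t8}
Sat(¬r ∧ b) = {t1, t4, t8}
E[¬a U (¬r ∧ b)]: least fixpoint, start Z0 = Sat((¬r ∧ b)) = {t1, t4, t8}, add states in Sat(¬a) with some successor in Z. Z1 = {t0, t1, t3, t4, t6, t8}; Z2 = {t0, t1, t3, t4, t5, t6, t8}; fixed.
Sat(E[¬a U (¬r ∧ b)]) = {t0, t1, t3, t4, t5, t6, t8}
AF E[¬a U (¬r ∧ b)]: least fixpoint, start Z0 = {t0, t1, t3, t4, t5, t6, t8}, add states with every successor in Z. Z1 = {t0, t1, t2, t3, t4, t5, t6, t8}; fixed.
Sat(AF E[¬a U (¬r ∧ b)]) = {t0, t1, t2, t3, t4, t5, t6, t8}
Sat(AX (AF E[¬a U (¬r ∧ b)])) = {s : every successor in {t0, t1, t2, t3, t4, t5, t6, t8}} = {t1, t2, t3, t4, t5, t6, t8}
t1 ∈ Sat(AX (AF E[¬a U (¬r ∧ b)])) = {t1, t2, t3, t4, t5, t6, t8}, so the formula holds at t1.

Yes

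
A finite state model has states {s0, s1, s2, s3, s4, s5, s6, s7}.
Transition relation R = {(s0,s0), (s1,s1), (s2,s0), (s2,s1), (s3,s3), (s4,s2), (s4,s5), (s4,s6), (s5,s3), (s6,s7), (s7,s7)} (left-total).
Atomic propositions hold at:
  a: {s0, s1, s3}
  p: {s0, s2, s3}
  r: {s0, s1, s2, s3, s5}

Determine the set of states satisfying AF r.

AF r: least fixpoint, start Z0 = {s0, s1, s2, s3, s5}, add states with every successor in Z. Already a fixed point.
Sat(AF r) = {s0, s1, s2, s3, s5}

{s0, s1, s2, s3, s5}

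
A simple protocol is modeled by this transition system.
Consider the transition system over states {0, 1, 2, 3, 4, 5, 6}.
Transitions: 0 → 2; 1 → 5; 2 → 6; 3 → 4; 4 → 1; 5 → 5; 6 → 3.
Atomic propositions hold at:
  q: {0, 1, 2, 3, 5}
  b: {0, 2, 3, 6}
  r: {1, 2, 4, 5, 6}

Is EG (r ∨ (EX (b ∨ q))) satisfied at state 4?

Yes

Sat(b ∨ q) = {0, 1, 2, 3, 5, 6}
Sat(EX (b ∨ q)) = {s : some successor in {0, 1, 2, 3, 5, 6}} = {0, 1, 2, 4, 5, 6}
Sat(r ∨ (EX (b ∨ q))) = {0, 1, 2, 4, 5, 6}
EG (r ∨ (EX (b ∨ q))): greatest fixpoint, start Z0 = {0, 1, 2, 4, 5, 6}, keep only states in Sat with some successor in Z. Z1 = {0, 1, 2, 4, 5}; Z2 = {0, 1, 4, 5}; Z3 = {1, 4, 5}; fixed.
Sat(EG (r ∨ (EX (b ∨ q)))) = {1, 4, 5}
4 ∈ Sat(EG (r ∨ (EX (b ∨ q)))) = {1, 4, 5}, so the formula holds at 4.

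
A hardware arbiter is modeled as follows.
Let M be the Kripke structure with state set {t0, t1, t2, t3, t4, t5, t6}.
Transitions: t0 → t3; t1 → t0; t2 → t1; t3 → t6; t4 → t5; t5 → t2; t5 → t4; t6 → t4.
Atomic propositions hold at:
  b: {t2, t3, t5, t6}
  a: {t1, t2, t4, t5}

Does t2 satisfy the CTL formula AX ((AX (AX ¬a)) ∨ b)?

Sat(¬a) = {t0, t3, t6}
Sat(AX ¬a) = {s : every successor in {t0, t3, t6}} = {t0, t1, t3}
Sat(AX (AX ¬a)) = {s : every successor in {t0, t1, t3}} = {t0, t1, t2}
Sat((AX (AX ¬a)) ∨ b) = {t0, t1, t2, t3, t5, t6}
Sat(AX ((AX (AX ¬a)) ∨ b)) = {s : every successor in {t0, t1, t2, t3, t5, t6}} = {t0, t1, t2, t3, t4}
t2 ∈ Sat(AX ((AX (AX ¬a)) ∨ b)) = {t0, t1, t2, t3, t4}, so the formula holds at t2.

Yes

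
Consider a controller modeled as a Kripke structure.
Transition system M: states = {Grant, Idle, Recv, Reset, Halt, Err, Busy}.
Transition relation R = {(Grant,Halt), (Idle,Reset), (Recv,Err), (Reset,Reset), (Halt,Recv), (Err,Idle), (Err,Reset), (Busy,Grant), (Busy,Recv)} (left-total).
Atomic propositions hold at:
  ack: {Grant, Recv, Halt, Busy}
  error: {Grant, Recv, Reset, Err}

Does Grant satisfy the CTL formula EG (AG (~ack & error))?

Sat(~ack) = {Idle, Reset, Err}
Sat(~ack & error) = {Reset, Err}
AG (~ack & error): greatest fixpoint, start Z0 = {Reset, Err}, keep only states in Sat with every successor in Z. Z1 = {Reset}; fixed.
Sat(AG (~ack & error)) = {Reset}
EG (AG (~ack & error)): greatest fixpoint, start Z0 = {Reset}, keep only states in Sat with some successor in Z. Already a fixed point.
Sat(EG (AG (~ack & error))) = {Reset}
Grant ∉ Sat(EG (AG (~ack & error))) = {Reset}, so the formula does not hold at Grant.

No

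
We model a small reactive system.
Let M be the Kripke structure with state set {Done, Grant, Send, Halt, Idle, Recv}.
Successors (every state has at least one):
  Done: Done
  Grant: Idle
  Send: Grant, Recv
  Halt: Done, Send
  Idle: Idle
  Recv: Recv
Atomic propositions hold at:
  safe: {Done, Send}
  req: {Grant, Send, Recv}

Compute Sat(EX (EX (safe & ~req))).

Sat(~req) = {Done, Halt, Idle}
Sat(safe & ~req) = {Done}
Sat(EX (safe & ~req)) = {s : some successor in {Done}} = {Done, Halt}
Sat(EX (EX (safe & ~req))) = {s : some successor in {Done, Halt}} = {Done, Halt}

{Done, Halt}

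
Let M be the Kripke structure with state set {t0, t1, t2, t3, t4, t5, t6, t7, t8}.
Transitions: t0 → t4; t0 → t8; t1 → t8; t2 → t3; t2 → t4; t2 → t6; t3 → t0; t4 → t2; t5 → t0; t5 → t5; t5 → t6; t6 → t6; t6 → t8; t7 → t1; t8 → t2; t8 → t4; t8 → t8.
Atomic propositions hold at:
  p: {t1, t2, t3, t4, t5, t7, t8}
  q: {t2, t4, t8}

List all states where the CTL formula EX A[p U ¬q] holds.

{t2, t3, t5, t6, t7}

Sat(¬q) = {t0, t1, t3, t5, t6, t7}
A[p U ¬q]: least fixpoint, start Z0 = Sat(¬q) = {t0, t1, t3, t5, t6, t7}, add states in Sat(p) with every successor in Z. Already a fixed point.
Sat(A[p U ¬q]) = {t0, t1, t3, t5, t6, t7}
Sat(EX A[p U ¬q]) = {s : some successor in {t0, t1, t3, t5, t6, t7}} = {t2, t3, t5, t6, t7}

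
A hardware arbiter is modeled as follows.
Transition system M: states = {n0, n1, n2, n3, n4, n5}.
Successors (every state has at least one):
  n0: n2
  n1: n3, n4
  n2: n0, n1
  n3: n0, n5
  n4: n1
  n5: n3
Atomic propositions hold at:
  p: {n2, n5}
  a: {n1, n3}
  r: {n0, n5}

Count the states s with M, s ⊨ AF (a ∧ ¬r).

Sat(¬r) = {n1, n2, n3, n4}
Sat(a ∧ ¬r) = {n1, n3}
AF (a ∧ ¬r): least fixpoint, start Z0 = {n1, n3}, add states with every successor in Z. Z1 = {n1, n3, n4, n5}; fixed.
Sat(AF (a ∧ ¬r)) = {n1, n3, n4, n5}
|Sat(AF (a ∧ ¬r))| = |{n1, n3, n4, n5}| = 4.

4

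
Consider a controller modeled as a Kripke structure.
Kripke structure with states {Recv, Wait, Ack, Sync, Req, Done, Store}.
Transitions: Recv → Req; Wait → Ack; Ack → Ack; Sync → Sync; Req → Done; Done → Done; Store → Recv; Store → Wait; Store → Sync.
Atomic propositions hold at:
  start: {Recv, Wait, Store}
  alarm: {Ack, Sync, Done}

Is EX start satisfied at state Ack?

No

Sat(EX start) = {s : some successor in {Recv, Wait, Store}} = {Store}
Ack ∉ Sat(EX start) = {Store}, so the formula does not hold at Ack.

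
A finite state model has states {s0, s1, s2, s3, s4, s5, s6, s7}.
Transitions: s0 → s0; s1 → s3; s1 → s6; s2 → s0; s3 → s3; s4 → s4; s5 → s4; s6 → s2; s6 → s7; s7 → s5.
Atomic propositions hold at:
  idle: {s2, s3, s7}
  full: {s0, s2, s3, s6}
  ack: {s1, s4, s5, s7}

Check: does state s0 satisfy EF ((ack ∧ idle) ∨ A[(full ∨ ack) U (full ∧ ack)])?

Sat(ack ∧ idle) = {s7}
Sat(full ∨ ack) = {s0, s1, s2, s3, s4, s5, s6, s7}
Sat(full ∧ ack) = ∅
A[(full ∨ ack) U (full ∧ ack)]: least fixpoint, start Z0 = Sat((full ∧ ack)) = ∅, add states in Sat(full ∨ ack) with every successor in Z. Already a fixed point.
Sat(A[(full ∨ ack) U (full ∧ ack)]) = ∅
Sat((ack ∧ idle) ∨ A[(full ∨ ack) U (full ∧ ack)]) = {s7}
EF ((ack ∧ idle) ∨ A[(full ∨ ack) U (full ∧ ack)]): least fixpoint, start Z0 = {s7}, add states with some successor in Z. Z1 = {s6, s7}; Z2 = {s1, s6, s7}; fixed.
Sat(EF ((ack ∧ idle) ∨ A[(full ∨ ack) U (full ∧ ack)])) = {s1, s6, s7}
s0 ∉ Sat(EF ((ack ∧ idle) ∨ A[(full ∨ ack) U (full ∧ ack)])) = {s1, s6, s7}, so the formula does not hold at s0.

No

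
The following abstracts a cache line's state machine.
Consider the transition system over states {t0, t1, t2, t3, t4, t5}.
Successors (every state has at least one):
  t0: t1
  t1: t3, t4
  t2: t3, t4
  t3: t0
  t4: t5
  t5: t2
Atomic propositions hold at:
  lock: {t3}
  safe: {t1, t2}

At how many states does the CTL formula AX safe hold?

2

Sat(AX safe) = {s : every successor in {t1, t2}} = {t0, t5}
|Sat(AX safe)| = |{t0, t5}| = 2.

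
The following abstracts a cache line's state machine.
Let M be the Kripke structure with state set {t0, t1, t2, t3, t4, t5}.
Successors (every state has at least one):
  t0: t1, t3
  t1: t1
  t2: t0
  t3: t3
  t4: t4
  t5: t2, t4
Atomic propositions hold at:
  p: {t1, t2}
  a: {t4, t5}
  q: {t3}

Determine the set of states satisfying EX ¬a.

{t0, t1, t2, t3, t5}

Sat(¬a) = {t0, t1, t2, t3}
Sat(EX ¬a) = {s : some successor in {t0, t1, t2, t3}} = {t0, t1, t2, t3, t5}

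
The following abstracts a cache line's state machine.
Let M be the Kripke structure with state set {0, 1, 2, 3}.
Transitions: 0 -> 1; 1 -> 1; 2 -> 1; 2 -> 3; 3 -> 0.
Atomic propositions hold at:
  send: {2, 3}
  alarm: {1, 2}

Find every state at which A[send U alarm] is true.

A[send U alarm]: least fixpoint, start Z0 = Sat(alarm) = {1, 2}, add states in Sat(send) with every successor in Z. Already a fixed point.
Sat(A[send U alarm]) = {1, 2}

{1, 2}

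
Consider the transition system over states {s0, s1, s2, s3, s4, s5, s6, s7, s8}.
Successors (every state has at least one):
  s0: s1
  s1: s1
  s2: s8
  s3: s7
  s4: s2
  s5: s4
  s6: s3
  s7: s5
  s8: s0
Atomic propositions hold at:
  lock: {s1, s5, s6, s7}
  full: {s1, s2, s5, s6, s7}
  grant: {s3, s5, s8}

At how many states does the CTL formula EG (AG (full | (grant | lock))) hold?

Sat(grant | lock) = {s1, s3, s5, s6, s7, s8}
Sat(full | (grant | lock)) = {s1, s2, s3, s5, s6, s7, s8}
AG (full | (grant | lock)): greatest fixpoint, start Z0 = {s1, s2, s3, s5, s6, s7, s8}, keep only states in Sat with every successor in Z. Z1 = {s1, s2, s3, s6, s7}; Z2 = {s1, s3, s6}; Z3 = {s1, s6}; Z4 = {s1}; fixed.
Sat(AG (full | (grant | lock))) = {s1}
EG (AG (full | (grant | lock))): greatest fixpoint, start Z0 = {s1}, keep only states in Sat with some successor in Z. Already a fixed point.
Sat(EG (AG (full | (grant | lock)))) = {s1}
|Sat(EG (AG (full | (grant | lock))))| = |{s1}| = 1.

1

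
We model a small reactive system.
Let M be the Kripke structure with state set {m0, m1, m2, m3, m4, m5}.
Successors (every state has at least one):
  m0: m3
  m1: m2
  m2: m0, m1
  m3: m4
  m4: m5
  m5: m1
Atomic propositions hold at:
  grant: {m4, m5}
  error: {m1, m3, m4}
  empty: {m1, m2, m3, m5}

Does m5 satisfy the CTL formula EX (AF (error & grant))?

No

Sat(error & grant) = {m4}
AF (error & grant): least fixpoint, start Z0 = {m4}, add states with every successor in Z. Z1 = {m3, m4}; Z2 = {m0, m3, m4}; fixed.
Sat(AF (error & grant)) = {m0, m3, m4}
Sat(EX (AF (error & grant))) = {s : some successor in {m0, m3, m4}} = {m0, m2, m3}
m5 ∉ Sat(EX (AF (error & grant))) = {m0, m2, m3}, so the formula does not hold at m5.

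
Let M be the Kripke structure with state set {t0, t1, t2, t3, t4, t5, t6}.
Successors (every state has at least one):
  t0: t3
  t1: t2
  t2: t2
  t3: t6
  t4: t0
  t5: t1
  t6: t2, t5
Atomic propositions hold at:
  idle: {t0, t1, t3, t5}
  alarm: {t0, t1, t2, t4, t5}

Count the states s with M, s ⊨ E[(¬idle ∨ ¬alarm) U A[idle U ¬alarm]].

4

Sat(¬idle) = {t2, t4, t6}
Sat(¬alarm) = {t3, t6}
Sat(¬idle ∨ ¬alarm) = {t2, t3, t4, t6}
A[idle U ¬alarm]: least fixpoint, start Z0 = Sat(¬alarm) = {t3, t6}, add states in Sat(idle) with every successor in Z. Z1 = {t0, t3, t6}; fixed.
Sat(A[idle U ¬alarm]) = {t0, t3, t6}
E[(¬idle ∨ ¬alarm) U A[idle U ¬alarm]]: least fixpoint, start Z0 = Sat(A[idle U ¬alarm]) = {t0, t3, t6}, add states in Sat(¬idle ∨ ¬alarm) with some successor in Z. Z1 = {t0, t3, t4, t6}; fixed.
Sat(E[(¬idle ∨ ¬alarm) U A[idle U ¬alarm]]) = {t0, t3, t4, t6}
|Sat(E[(¬idle ∨ ¬alarm) U A[idle U ¬alarm]])| = |{t0, t3, t4, t6}| = 4.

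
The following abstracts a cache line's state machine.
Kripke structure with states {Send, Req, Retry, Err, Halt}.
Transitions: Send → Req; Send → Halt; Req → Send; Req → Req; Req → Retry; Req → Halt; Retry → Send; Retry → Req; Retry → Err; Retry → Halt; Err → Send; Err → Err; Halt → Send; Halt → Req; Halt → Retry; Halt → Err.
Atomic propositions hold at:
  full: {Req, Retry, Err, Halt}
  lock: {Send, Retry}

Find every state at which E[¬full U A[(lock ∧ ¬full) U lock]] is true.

Sat(¬full) = {Send}
Sat(lock ∧ ¬full) = {Send}
A[(lock ∧ ¬full) U lock]: least fixpoint, start Z0 = Sat(lock) = {Send, Retry}, add states in Sat(lock ∧ ¬full) with every successor in Z. Already a fixed point.
Sat(A[(lock ∧ ¬full) U lock]) = {Send, Retry}
E[¬full U A[(lock ∧ ¬full) U lock]]: least fixpoint, start Z0 = Sat(A[(lock ∧ ¬full) U lock]) = {Send, Retry}, add states in Sat(¬full) with some successor in Z. Already a fixed point.
Sat(E[¬full U A[(lock ∧ ¬full) U lock]]) = {Send, Retry}

{Send, Retry}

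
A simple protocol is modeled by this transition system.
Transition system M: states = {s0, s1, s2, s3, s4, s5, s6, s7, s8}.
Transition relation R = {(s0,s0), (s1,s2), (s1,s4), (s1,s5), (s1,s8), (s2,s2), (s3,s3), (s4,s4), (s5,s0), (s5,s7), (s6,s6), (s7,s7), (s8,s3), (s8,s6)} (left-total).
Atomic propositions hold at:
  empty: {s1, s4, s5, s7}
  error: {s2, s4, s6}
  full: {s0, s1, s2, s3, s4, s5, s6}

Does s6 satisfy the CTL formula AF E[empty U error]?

E[empty U error]: least fixpoint, start Z0 = Sat(error) = {s2, s4, s6}, add states in Sat(empty) with some successor in Z. Z1 = {s1, s2, s4, s6}; fixed.
Sat(E[empty U error]) = {s1, s2, s4, s6}
AF E[empty U error]: least fixpoint, start Z0 = {s1, s2, s4, s6}, add states with every successor in Z. Already a fixed point.
Sat(AF E[empty U error]) = {s1, s2, s4, s6}
s6 ∈ Sat(AF E[empty U error]) = {s1, s2, s4, s6}, so the formula holds at s6.

Yes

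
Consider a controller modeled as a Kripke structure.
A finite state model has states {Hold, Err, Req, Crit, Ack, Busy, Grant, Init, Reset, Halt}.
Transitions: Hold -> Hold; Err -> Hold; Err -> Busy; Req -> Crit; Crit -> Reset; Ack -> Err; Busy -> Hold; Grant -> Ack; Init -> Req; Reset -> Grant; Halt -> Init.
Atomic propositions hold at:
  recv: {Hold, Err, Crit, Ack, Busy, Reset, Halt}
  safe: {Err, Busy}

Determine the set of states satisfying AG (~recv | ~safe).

Sat(~recv) = {Req, Grant, Init}
Sat(~safe) = {Hold, Req, Crit, Ack, Grant, Init, Reset, Halt}
Sat(~recv | ~safe) = {Hold, Req, Crit, Ack, Grant, Init, Reset, Halt}
AG (~recv | ~safe): greatest fixpoint, start Z0 = {Hold, Req, Crit, Ack, Grant, Init, Reset, Halt}, keep only states in Sat with every successor in Z. Z1 = {Hold, Req, Crit, Grant, Init, Reset, Halt}; Z2 = {Hold, Req, Crit, Init, Reset, Halt}; Z3 = {Hold, Req, Crit, Init, Halt}; Z4 = {Hold, Req, Init, Halt}; Z5 = {Hold, Init, Halt}; Z6 = {Hold, Halt}; Z7 = {Hold}; fixed.
Sat(AG (~recv | ~safe)) = {Hold}

{Hold}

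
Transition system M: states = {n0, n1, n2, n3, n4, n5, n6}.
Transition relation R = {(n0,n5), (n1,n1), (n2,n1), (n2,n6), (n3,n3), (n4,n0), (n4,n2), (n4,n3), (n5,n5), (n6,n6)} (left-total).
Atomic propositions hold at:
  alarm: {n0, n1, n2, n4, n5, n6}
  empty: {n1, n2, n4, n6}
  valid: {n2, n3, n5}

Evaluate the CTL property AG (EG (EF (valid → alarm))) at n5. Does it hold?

Yes

Sat(valid → alarm) = {n0, n1, n2, n4, n5, n6}
EF (valid → alarm): least fixpoint, start Z0 = {n0, n1, n2, n4, n5, n6}, add states with some successor in Z. Already a fixed point.
Sat(EF (valid → alarm)) = {n0, n1, n2, n4, n5, n6}
EG (EF (valid → alarm)): greatest fixpoint, start Z0 = {n0, n1, n2, n4, n5, n6}, keep only states in Sat with some successor in Z. Already a fixed point.
Sat(EG (EF (valid → alarm))) = {n0, n1, n2, n4, n5, n6}
AG (EG (EF (valid → alarm))): greatest fixpoint, start Z0 = {n0, n1, n2, n4, n5, n6}, keep only states in Sat with every successor in Z. Z1 = {n0, n1, n2, n5, n6}; fixed.
Sat(AG (EG (EF (valid → alarm)))) = {n0, n1, n2, n5, n6}
n5 ∈ Sat(AG (EG (EF (valid → alarm)))) = {n0, n1, n2, n5, n6}, so the formula holds at n5.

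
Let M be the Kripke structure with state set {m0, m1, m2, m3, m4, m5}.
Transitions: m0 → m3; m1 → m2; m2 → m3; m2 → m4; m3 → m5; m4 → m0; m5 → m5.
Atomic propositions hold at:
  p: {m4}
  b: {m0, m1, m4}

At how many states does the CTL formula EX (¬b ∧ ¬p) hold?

Sat(¬b) = {m2, m3, m5}
Sat(¬p) = {m0, m1, m2, m3, m5}
Sat(¬b ∧ ¬p) = {m2, m3, m5}
Sat(EX (¬b ∧ ¬p)) = {s : some successor in {m2, m3, m5}} = {m0, m1, m2, m3, m5}
|Sat(EX (¬b ∧ ¬p))| = |{m0, m1, m2, m3, m5}| = 5.

5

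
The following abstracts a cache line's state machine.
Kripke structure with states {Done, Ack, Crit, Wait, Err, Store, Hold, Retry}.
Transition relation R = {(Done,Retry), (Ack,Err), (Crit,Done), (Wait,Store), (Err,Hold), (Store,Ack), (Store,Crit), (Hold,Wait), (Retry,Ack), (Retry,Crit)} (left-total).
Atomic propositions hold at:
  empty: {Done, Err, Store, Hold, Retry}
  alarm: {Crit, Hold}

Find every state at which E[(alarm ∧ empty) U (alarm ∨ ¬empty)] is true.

Sat(alarm ∧ empty) = {Hold}
Sat(¬empty) = {Ack, Crit, Wait}
Sat(alarm ∨ ¬empty) = {Ack, Crit, Wait, Hold}
E[(alarm ∧ empty) U (alarm ∨ ¬empty)]: least fixpoint, start Z0 = Sat((alarm ∨ ¬empty)) = {Ack, Crit, Wait, Hold}, add states in Sat(alarm ∧ empty) with some successor in Z. Already a fixed point.
Sat(E[(alarm ∧ empty) U (alarm ∨ ¬empty)]) = {Ack, Crit, Wait, Hold}

{Ack, Crit, Wait, Hold}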